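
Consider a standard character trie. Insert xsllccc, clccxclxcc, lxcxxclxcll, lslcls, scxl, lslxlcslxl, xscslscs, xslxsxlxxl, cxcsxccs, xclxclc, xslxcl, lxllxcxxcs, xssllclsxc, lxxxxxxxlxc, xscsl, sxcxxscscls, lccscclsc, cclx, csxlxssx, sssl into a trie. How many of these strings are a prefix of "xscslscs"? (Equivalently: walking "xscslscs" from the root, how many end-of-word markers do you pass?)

Traverse "xscslscs" character by character; count nodes along the way that are marked as word ends.
Prefixes of the query that are stored words: "xscsl", "xscslscs"
Count: 2

2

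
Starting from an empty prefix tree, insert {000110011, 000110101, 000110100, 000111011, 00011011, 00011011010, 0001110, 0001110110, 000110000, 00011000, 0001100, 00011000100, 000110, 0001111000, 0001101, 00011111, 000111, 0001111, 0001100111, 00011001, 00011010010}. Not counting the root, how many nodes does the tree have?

Trie structure (* marks end of a word):
(root)
└─ 0
   └─ 0
      └─ 0
         └─ 1
            └─ 1
               ├─ 0 *
               │  ├─ 0 *
               │  │  ├─ 0 *
               │  │  │  ├─ 0 *
               │  │  │  └─ 1
               │  │  │     └─ 0
               │  │  │        └─ 0 *
               │  │  └─ 1 *
               │  │     └─ 1 *
               │  │        └─ 1 *
               │  └─ 1 *
               │     ├─ 0
               │     │  ├─ 0 *
               │     │  │  └─ 1
               │     │  │     └─ 0 *
               │     │  └─ 1 *
               │     └─ 1 *
               │        └─ 0
               │           └─ 1
               │              └─ 0 *
               └─ 1 *
                  ├─ 0 *
                  │  └─ 1
                  │     └─ 1 *
                  │        └─ 0 *
                  └─ 1 *
                     ├─ 0
                     │  └─ 0
                     │     └─ 0 *
                     └─ 1 *
Counting every labelled node above: 35.

35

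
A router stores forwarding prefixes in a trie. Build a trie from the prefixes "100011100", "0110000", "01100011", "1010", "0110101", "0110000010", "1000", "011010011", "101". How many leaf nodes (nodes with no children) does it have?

6

A leaf is a node with no children — equivalently, the end of a word that is not a proper prefix of any other stored word.
Those words: "0110000010", "01100011", "011010011", "0110101", "100011100", "1010"
Leaf count: 6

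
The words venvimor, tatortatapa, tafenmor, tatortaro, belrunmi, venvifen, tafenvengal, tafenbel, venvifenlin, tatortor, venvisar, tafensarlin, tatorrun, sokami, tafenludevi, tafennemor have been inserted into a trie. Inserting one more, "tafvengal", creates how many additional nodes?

Walking "tafvengal" from the root, the first 3 characters ("taf") follow existing edges; "v" is the first miss.
So 9 − 3 = 6 new nodes.

6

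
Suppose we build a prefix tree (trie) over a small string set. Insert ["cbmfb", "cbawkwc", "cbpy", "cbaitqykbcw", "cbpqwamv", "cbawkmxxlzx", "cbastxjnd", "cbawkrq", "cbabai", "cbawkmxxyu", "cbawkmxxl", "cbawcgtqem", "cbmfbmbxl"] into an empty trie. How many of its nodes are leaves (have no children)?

11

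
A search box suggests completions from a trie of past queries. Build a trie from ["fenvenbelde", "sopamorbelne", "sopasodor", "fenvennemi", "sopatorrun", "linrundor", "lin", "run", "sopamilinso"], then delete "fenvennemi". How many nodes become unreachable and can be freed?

4

Walk "fenvennemi" from the leaf back toward the root, removing each node that no remaining word uses.
The suffix "nemi" (4 nodes) is used only by "fenvennemi"; the node for "fenven" still has the child "b", so pruning stops there.
Nodes removed: 4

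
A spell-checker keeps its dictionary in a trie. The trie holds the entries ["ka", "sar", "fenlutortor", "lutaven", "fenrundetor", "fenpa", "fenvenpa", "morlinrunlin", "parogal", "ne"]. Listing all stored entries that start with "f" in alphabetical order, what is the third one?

DFS of the "f" subtree visits, in order: "fenlutortor", "fenpa", "fenrundetor", "fenvenpa"
Position 3: fenrundetor

fenrundetor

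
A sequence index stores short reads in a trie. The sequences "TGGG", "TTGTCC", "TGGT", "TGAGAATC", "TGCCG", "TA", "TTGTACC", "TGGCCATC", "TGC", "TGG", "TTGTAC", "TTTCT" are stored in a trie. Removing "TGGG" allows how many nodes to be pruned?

After clearing the end-marker at "TGGG", prune upward until reaching a node still needed by another word.
The suffix "G" (1 node) is used only by "TGGG"; the node for "TGG" still has the child "T", so pruning stops there.
Nodes removed: 1

1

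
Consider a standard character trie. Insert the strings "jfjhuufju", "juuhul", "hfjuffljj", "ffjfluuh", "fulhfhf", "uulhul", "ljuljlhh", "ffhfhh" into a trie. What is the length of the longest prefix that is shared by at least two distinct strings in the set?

The deepest shared node is where two words last agree before diverging.
"ffhfhh" and "ffjfluuh" agree on "ff" (2 characters) before diverging; nothing deeper is shared.
Longest shared-prefix length: 2

2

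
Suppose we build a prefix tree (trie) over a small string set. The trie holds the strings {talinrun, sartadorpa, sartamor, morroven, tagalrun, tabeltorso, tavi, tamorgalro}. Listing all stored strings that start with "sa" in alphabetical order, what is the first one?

sartadorpa

Words with prefix "sa", in lexicographic order: "sartadorpa", "sartamor"
Position 1: sartadorpa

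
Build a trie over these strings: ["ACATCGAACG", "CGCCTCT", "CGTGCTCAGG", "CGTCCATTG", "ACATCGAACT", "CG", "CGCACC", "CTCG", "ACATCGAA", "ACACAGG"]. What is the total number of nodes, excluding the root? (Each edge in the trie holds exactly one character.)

42

Trace insertions, counting only characters that open a new branch:
  "ACATCGAACG" → 10 new (A, C, A, T, C, G, A, A, C, G)
  "CGCCTCT" → 7 new (C, G, C, C, T, C, T)
  "CGTGCTCAGG" → prefix "CG" already present; 8 new (T, G, C, T, C, A, G, G)
  "CGTCCATTG" → prefix "CGT" already present; 6 new (C, C, A, T, T, G)
  "ACATCGAACT" → prefix "ACATCGAAC" already present; 1 new (T)
  "CG" → prefix "CG" already present; 0 new (none)
  "CGCACC" → prefix "CGC" already present; 3 new (A, C, C)
  "CTCG" → prefix "C" already present; 3 new (T, C, G)
  "ACATCGAA" → prefix "ACATCGAA" already present; 0 new (none)
  "ACACAGG" → prefix "ACA" already present; 4 new (C, A, G, G)
Total nodes = 10 + 7 + 8 + 6 + 1 + 0 + 3 + 3 + 0 + 4 = 42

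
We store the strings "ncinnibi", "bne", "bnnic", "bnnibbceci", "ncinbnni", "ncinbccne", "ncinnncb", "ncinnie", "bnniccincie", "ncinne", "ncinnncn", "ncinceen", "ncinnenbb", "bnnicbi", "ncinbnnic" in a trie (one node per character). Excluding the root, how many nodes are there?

50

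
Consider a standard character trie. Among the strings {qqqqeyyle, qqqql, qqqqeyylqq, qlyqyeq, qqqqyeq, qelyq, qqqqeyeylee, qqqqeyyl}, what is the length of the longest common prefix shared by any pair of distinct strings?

Look for the deepest trie node that still has at least two words in its subtree.
e.g. "qqqqeyyl" and "qqqqeyyle" share the prefix "qqqqeyyl" of length 8; no pair shares a longer one.
Longest shared-prefix length: 8

8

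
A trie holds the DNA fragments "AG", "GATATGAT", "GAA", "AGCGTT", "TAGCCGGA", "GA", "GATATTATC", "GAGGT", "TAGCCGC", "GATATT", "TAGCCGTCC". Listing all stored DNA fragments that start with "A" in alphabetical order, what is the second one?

DFS of the "A" subtree visits, in order: "AG", "AGCGTT"
Position 2: AGCGTT

AGCGTT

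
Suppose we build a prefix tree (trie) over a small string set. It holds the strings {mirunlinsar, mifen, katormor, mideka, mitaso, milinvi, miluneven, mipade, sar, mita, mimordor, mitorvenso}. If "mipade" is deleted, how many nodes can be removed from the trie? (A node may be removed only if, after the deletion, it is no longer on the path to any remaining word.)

4

Walk "mipade" from the leaf back toward the root, removing each node that no remaining word uses.
The suffix "pade" (4 nodes) is used only by "mipade"; the node for "mi" still has the child "r", so pruning stops there.
Nodes removed: 4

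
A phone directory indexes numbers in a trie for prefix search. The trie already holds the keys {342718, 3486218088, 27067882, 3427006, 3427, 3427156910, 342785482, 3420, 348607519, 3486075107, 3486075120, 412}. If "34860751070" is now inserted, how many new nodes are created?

1

Walking "34860751070" from the root, the first 10 characters ("3486075107") follow existing edges; "0" is the first miss.
So 11 − 10 = 1 new nodes.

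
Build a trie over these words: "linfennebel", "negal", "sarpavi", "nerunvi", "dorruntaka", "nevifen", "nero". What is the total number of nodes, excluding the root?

Count nodes per top-level branch (shared prefixes stored once):
  'd'-branch (dorruntaka): 10 nodes
  'l'-branch (linfennebel): 11 nodes
  'n'-branch (negal, nero, nerunvi, nevifen): 16 nodes
  's'-branch (sarpavi): 7 nodes
Sum: 44

44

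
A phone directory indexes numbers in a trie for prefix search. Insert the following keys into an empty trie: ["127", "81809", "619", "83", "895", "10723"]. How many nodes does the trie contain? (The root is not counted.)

18

Count nodes per top-level branch (shared prefixes stored once):
  '1'-branch (10723, 127): 7 nodes
  '6'-branch (619): 3 nodes
  '8'-branch (81809, 83, 895): 8 nodes
Sum: 18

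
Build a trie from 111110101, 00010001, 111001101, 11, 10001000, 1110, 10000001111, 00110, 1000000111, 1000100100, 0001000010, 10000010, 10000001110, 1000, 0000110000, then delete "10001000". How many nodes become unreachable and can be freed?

1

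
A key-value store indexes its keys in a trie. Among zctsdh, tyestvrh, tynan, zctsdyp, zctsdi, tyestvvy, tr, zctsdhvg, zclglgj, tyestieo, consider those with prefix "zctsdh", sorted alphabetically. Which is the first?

zctsdh

Filter for "zctsdh…" and sort: "zctsdh", "zctsdhvg"
Position 1: zctsdh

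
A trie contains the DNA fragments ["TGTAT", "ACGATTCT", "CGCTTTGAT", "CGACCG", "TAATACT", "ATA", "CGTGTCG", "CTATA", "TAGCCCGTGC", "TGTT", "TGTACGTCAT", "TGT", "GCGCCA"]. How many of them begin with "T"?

Filter for entries beginning with "T":
Words under "T": TAATACT, TAGCCCGTGC, TGT, TGTACGTCAT, TGTAT, TGTT
Count: 6

6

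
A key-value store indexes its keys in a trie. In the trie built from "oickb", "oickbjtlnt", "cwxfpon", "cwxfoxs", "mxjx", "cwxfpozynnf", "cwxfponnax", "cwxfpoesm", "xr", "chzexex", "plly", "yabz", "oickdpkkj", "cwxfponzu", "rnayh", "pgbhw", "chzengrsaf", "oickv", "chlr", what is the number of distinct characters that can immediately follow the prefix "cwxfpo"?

The children of the "cwxfpo" node are the distinct next characters among strings starting with "cwxfpo".
Distinct next characters after "cwxfpo": e, n, z.
That node has 3 child edges.

3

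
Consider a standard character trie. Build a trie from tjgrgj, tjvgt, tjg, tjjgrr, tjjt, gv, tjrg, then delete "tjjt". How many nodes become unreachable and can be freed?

1

Walk "tjjt" from the leaf back toward the root, removing each node that no remaining word uses.
The suffix "t" (1 node) is used only by "tjjt"; the node for "tjj" still has the child "g", so pruning stops there.
Nodes removed: 1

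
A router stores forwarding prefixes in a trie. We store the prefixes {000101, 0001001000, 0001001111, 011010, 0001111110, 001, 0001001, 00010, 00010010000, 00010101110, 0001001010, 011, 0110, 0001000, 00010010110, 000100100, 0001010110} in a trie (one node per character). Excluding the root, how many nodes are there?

38

Trace insertions, counting only characters that open a new branch:
  "000101" → 6 new (0, 0, 0, 1, 0, 1)
  "0001001000" → prefix "00010" already present; 5 new (0, 1, 0, 0, 0)
  "0001001111" → prefix "0001001" already present; 3 new (1, 1, 1)
  "011010" → prefix "0" already present; 5 new (1, 1, 0, 1, 0)
  "0001111110" → prefix "0001" already present; 6 new (1, 1, 1, 1, 1, 0)
  "001" → prefix "00" already present; 1 new (1)
  "0001001" → prefix "0001001" already present; 0 new (none)
  "00010" → prefix "00010" already present; 0 new (none)
  "00010010000" → prefix "0001001000" already present; 1 new (0)
  "00010101110" → prefix "000101" already present; 5 new (0, 1, 1, 1, 0)
  "0001001010" → prefix "00010010" already present; 2 new (1, 0)
  "011" → prefix "011" already present; 0 new (none)
  "0110" → prefix "0110" already present; 0 new (none)
  "0001000" → prefix "000100" already present; 1 new (0)
  "00010010110" → prefix "000100101" already present; 2 new (1, 0)
  "000100100" → prefix "000100100" already present; 0 new (none)
  "0001010110" → prefix "000101011" already present; 1 new (0)
Total nodes = 6 + 5 + 3 + 5 + 6 + 1 + 0 + 0 + 1 + 5 + 2 + 0 + 0 + 1 + 2 + 0 + 1 = 38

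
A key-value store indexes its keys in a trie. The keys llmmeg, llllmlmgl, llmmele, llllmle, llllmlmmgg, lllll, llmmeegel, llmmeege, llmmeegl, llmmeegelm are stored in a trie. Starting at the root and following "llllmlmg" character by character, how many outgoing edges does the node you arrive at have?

The children of the "llllmlmg" node are the distinct next characters among strings starting with "llllmlmg".
Characters that immediately follow "llllmlmg" among the stored strings: {l}.
That node has 1 child edge.

1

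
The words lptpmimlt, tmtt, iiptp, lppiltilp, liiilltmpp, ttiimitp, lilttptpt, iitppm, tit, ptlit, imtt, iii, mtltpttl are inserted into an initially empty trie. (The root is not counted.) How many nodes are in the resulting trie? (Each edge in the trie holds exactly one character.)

Trace insertions, counting only characters that open a new branch:
  "lptpmimlt" → 9 new (l, p, t, p, m, i, m, l, t)
  "tmtt" → 4 new (t, m, t, t)
  "iiptp" → 5 new (i, i, p, t, p)
  "lppiltilp" → prefix "lp" already present; 7 new (p, i, l, t, i, l, p)
  "liiilltmpp" → prefix "l" already present; 9 new (i, i, i, l, l, t, m, p, p)
  "ttiimitp" → prefix "t" already present; 7 new (t, i, i, m, i, t, p)
  "lilttptpt" → prefix "li" already present; 7 new (l, t, t, p, t, p, t)
  "iitppm" → prefix "ii" already present; 4 new (t, p, p, m)
  "tit" → prefix "t" already present; 2 new (i, t)
  "ptlit" → 5 new (p, t, l, i, t)
  "imtt" → prefix "i" already present; 3 new (m, t, t)
  "iii" → prefix "ii" already present; 1 new (i)
  "mtltpttl" → 8 new (m, t, l, t, p, t, t, l)
Total nodes = 9 + 4 + 5 + 7 + 9 + 7 + 7 + 4 + 2 + 5 + 3 + 1 + 8 = 71

71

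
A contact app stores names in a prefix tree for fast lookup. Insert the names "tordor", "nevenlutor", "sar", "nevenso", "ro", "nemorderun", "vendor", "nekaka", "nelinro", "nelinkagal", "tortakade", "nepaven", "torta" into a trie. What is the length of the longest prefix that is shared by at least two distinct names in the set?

5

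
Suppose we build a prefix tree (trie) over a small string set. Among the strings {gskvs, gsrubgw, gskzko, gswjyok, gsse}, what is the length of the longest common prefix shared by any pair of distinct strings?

Equivalently: take the maximum, over all pairs, of their longest common prefix length.
e.g. "gskvs" and "gskzko" share the prefix "gsk" of length 3; no pair shares a longer one.
Longest shared-prefix length: 3

3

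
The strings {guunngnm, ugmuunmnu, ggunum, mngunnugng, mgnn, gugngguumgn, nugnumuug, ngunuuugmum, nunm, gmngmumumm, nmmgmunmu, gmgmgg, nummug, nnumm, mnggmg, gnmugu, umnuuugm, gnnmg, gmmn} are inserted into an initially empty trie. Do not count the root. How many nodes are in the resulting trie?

114

Trace insertions, counting only characters that open a new branch:
  "guunngnm" → 8 new (g, u, u, n, n, g, n, m)
  "ugmuunmnu" → 9 new (u, g, m, u, u, n, m, n, u)
  "ggunum" → prefix "g" already present; 5 new (g, u, n, u, m)
  "mngunnugng" → 10 new (m, n, g, u, n, n, u, g, n, g)
  "mgnn" → prefix "m" already present; 3 new (g, n, n)
  "gugngguumgn" → prefix "gu" already present; 9 new (g, n, g, g, u, u, m, g, n)
  "nugnumuug" → 9 new (n, u, g, n, u, m, u, u, g)
  "ngunuuugmum" → prefix "n" already present; 10 new (g, u, n, u, u, u, g, m, u, m)
  "nunm" → prefix "nu" already present; 2 new (n, m)
  "gmngmumumm" → prefix "g" already present; 9 new (m, n, g, m, u, m, u, m, m)
  "nmmgmunmu" → prefix "n" already present; 8 new (m, m, g, m, u, n, m, u)
  "gmgmgg" → prefix "gm" already present; 4 new (g, m, g, g)
  "nummug" → prefix "nu" already present; 4 new (m, m, u, g)
  "nnumm" → prefix "n" already present; 4 new (n, u, m, m)
  "mnggmg" → prefix "mng" already present; 3 new (g, m, g)
  "gnmugu" → prefix "g" already present; 5 new (n, m, u, g, u)
  "umnuuugm" → prefix "u" already present; 7 new (m, n, u, u, u, g, m)
  "gnnmg" → prefix "gn" already present; 3 new (n, m, g)
  "gmmn" → prefix "gm" already present; 2 new (m, n)
Total nodes = 8 + 9 + 5 + 10 + 3 + 9 + 9 + 10 + 2 + 9 + 8 + 4 + 4 + 4 + 3 + 5 + 7 + 3 + 2 = 114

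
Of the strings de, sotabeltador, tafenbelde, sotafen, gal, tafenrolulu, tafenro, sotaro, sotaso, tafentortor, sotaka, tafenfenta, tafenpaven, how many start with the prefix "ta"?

Filter for entries beginning with "ta":
Words under "ta": tafenbelde, tafenfenta, tafenpaven, tafenro, tafenrolulu, tafentortor
Count: 6

6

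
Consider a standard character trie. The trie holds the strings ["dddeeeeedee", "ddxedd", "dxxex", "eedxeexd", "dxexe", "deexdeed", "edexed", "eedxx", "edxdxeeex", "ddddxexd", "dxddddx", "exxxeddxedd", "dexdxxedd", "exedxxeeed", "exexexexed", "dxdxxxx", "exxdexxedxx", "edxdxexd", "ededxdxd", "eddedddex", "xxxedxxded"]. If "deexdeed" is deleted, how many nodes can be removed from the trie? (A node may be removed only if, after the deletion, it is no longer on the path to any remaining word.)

Walk "deexdeed" from the leaf back toward the root, removing each node that no remaining word uses.
The suffix "exdeed" (6 nodes) is used only by "deexdeed"; the node for "de" still has the child "x", so pruning stops there.
Nodes removed: 6

6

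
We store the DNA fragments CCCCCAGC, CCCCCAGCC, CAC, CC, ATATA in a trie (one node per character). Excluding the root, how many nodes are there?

16

For each word, the new-node count is its length minus the longest prefix already in the trie:
  "CCCCCAGC" → 8 new (C, C, C, C, C, A, G, C)
  "CCCCCAGCC" → prefix "CCCCCAGC" already present; 1 new (C)
  "CAC" → prefix "C" already present; 2 new (A, C)
  "CC" → prefix "CC" already present; 0 new (none)
  "ATATA" → 5 new (A, T, A, T, A)
Total nodes = 8 + 1 + 2 + 0 + 5 = 16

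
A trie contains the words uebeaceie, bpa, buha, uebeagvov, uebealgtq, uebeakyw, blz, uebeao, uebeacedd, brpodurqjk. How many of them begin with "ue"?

Walk to "ue"; the words in its subtree are exactly those with that prefix.
Matches: "uebeacedd", "uebeaceie", "uebeagvov", "uebeakyw", "uebealgtq", "uebeao"
Count: 6

6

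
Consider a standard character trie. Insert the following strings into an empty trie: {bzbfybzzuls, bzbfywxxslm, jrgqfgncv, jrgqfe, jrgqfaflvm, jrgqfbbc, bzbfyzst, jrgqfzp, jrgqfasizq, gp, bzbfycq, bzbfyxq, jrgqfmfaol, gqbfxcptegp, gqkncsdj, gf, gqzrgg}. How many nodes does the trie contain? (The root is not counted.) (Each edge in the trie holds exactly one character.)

Trace insertions, counting only characters that open a new branch:
  "bzbfybzzuls" → 11 new (b, z, b, f, y, b, z, z, u, l, s)
  "bzbfywxxslm" → prefix "bzbfy" already present; 6 new (w, x, x, s, l, m)
  "jrgqfgncv" → 9 new (j, r, g, q, f, g, n, c, v)
  "jrgqfe" → prefix "jrgqf" already present; 1 new (e)
  "jrgqfaflvm" → prefix "jrgqf" already present; 5 new (a, f, l, v, m)
  "jrgqfbbc" → prefix "jrgqf" already present; 3 new (b, b, c)
  "bzbfyzst" → prefix "bzbfy" already present; 3 new (z, s, t)
  "jrgqfzp" → prefix "jrgqf" already present; 2 new (z, p)
  "jrgqfasizq" → prefix "jrgqfa" already present; 4 new (s, i, z, q)
  "gp" → 2 new (g, p)
  "bzbfycq" → prefix "bzbfy" already present; 2 new (c, q)
  "bzbfyxq" → prefix "bzbfy" already present; 2 new (x, q)
  "jrgqfmfaol" → prefix "jrgqf" already present; 5 new (m, f, a, o, l)
  "gqbfxcptegp" → prefix "g" already present; 10 new (q, b, f, x, c, p, t, e, g, p)
  "gqkncsdj" → prefix "gq" already present; 6 new (k, n, c, s, d, j)
  "gf" → prefix "g" already present; 1 new (f)
  "gqzrgg" → prefix "gq" already present; 4 new (z, r, g, g)
Total nodes = 11 + 6 + 9 + 1 + 5 + 3 + 3 + 2 + 4 + 2 + 2 + 2 + 5 + 10 + 6 + 1 + 4 = 76

76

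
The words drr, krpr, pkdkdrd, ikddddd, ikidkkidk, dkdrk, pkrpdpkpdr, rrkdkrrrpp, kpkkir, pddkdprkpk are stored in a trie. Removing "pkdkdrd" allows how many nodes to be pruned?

A node on "pkdkdrd"'s path can go only if nothing else ends at it or branches off below it.
The suffix "dkdrd" (5 nodes) is used only by "pkdkdrd"; the node for "pk" still has the child "r", so pruning stops there.
Nodes removed: 5

5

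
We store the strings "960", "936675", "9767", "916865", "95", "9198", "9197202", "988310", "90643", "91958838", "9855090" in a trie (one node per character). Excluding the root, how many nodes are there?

For each word, the new-node count is its length minus the longest prefix already in the trie:
  "960" → 3 new (9, 6, 0)
  "936675" → prefix "9" already present; 5 new (3, 6, 6, 7, 5)
  "9767" → prefix "9" already present; 3 new (7, 6, 7)
  "916865" → prefix "9" already present; 5 new (1, 6, 8, 6, 5)
  "95" → prefix "9" already present; 1 new (5)
  "9198" → prefix "91" already present; 2 new (9, 8)
  "9197202" → prefix "919" already present; 4 new (7, 2, 0, 2)
  "988310" → prefix "9" already present; 5 new (8, 8, 3, 1, 0)
  "90643" → prefix "9" already present; 4 new (0, 6, 4, 3)
  "91958838" → prefix "919" already present; 5 new (5, 8, 8, 3, 8)
  "9855090" → prefix "98" already present; 5 new (5, 5, 0, 9, 0)
Total nodes = 3 + 5 + 3 + 5 + 1 + 2 + 4 + 5 + 4 + 5 + 5 = 42

42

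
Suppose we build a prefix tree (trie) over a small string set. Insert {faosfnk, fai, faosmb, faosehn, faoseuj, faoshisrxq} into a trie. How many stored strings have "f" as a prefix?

6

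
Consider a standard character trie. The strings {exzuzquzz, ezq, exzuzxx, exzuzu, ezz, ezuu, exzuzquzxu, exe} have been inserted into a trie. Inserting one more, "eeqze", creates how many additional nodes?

"e" is already a path in the trie; the remaining "eqze" must be added.
So 5 − 1 = 4 new nodes.

4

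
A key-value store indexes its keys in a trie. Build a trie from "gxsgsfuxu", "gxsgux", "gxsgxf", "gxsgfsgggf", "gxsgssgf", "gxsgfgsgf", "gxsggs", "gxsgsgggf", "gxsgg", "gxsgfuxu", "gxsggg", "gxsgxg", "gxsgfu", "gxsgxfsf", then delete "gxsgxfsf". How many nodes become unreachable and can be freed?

After clearing the end-marker at "gxsgxfsf", prune upward until reaching a node still needed by another word.
The suffix "sf" (2 nodes) is used only by "gxsgxfsf"; "gxsgxf" is itself a stored word, so pruning stops there.
Nodes removed: 2

2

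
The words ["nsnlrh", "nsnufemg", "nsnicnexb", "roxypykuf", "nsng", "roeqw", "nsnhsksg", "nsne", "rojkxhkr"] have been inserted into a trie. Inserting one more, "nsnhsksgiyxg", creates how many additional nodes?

"nsnhsksg" is already a path in the trie; the remaining "iyxg" must be added.
So 12 − 8 = 4 new nodes.

4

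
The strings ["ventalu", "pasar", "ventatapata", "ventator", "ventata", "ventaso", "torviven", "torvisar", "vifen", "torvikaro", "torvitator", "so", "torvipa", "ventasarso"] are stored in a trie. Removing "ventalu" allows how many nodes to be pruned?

Walk "ventalu" from the leaf back toward the root, removing each node that no remaining word uses.
The suffix "lu" (2 nodes) is used only by "ventalu"; the node for "venta" still has the child "t", so pruning stops there.
Nodes removed: 2

2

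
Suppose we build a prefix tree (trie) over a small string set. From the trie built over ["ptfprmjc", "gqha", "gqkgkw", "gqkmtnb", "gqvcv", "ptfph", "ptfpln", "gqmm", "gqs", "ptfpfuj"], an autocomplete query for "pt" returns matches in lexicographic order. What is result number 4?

DFS of the "pt" subtree visits, in order: "ptfpfuj", "ptfph", "ptfpln", "ptfprmjc"
The 4th is ptfprmjc.

ptfprmjc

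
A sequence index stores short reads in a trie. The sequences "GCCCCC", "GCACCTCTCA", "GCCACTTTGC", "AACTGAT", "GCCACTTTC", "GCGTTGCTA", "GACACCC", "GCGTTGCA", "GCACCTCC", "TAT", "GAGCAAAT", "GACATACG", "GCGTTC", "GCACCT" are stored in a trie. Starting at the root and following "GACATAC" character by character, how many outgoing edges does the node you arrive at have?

1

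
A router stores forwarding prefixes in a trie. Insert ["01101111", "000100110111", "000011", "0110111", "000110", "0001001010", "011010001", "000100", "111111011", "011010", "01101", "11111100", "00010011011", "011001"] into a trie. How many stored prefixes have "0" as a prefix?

Traverse to the node for "0", then collect every word in that subtree.
Words under "0": 000011, 000100, 0001001010, 00010011011, 000100110111, 000110, 011001, 01101, 011010, 011010001, 0110111, 01101111
Count: 12

12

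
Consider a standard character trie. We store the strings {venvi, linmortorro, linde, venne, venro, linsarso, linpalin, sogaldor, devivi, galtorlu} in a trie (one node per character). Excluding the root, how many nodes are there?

54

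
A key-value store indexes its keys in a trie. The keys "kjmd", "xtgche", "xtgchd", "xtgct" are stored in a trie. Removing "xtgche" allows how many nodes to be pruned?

1

Walk "xtgche" from the leaf back toward the root, removing each node that no remaining word uses.
The suffix "e" (1 node) is used only by "xtgche"; the node for "xtgch" still has the child "d", so pruning stops there.
Nodes removed: 1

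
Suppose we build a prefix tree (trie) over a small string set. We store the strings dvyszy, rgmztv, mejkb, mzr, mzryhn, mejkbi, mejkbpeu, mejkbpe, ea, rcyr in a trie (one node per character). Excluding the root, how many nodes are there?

For each word, the new-node count is its length minus the longest prefix already in the trie:
  "dvyszy" → 6 new (d, v, y, s, z, y)
  "rgmztv" → 6 new (r, g, m, z, t, v)
  "mejkb" → 5 new (m, e, j, k, b)
  "mzr" → prefix "m" already present; 2 new (z, r)
  "mzryhn" → prefix "mzr" already present; 3 new (y, h, n)
  "mejkbi" → prefix "mejkb" already present; 1 new (i)
  "mejkbpeu" → prefix "mejkb" already present; 3 new (p, e, u)
  "mejkbpe" → prefix "mejkbpe" already present; 0 new (none)
  "ea" → 2 new (e, a)
  "rcyr" → prefix "r" already present; 3 new (c, y, r)
Total nodes = 6 + 6 + 5 + 2 + 3 + 1 + 3 + 0 + 2 + 3 = 31

31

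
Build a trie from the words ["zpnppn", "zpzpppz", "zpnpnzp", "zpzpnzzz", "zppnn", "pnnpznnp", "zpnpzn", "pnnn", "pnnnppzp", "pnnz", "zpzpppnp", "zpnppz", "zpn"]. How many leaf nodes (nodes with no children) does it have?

Leaves are exactly the stored words that no other stored word extends.
Those words: "pnnnppzp", "pnnpznnp", "pnnz", "zpnpnzp", "zpnppn", "zpnppz", "zpnpzn", "zppnn", "zpzpnzzz", "zpzpppnp", "zpzpppz"
Leaf count: 11

11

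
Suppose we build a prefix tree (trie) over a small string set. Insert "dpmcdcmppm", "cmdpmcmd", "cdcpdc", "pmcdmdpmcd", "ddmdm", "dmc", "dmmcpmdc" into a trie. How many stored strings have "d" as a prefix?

Traverse to the node for "d", then collect every word in that subtree.
Matches: "ddmdm", "dmc", "dmmcpmdc", "dpmcdcmppm"
Count: 4

4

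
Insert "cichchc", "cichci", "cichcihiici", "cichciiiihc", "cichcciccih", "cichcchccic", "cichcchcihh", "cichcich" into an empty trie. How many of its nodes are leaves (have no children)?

7

Leaves are exactly the stored words that no other stored word extends.
Those words: "cichcchccic", "cichcchcihh", "cichcciccih", "cichchc", "cichcich", "cichcihiici", "cichciiiihc"
Leaf count: 7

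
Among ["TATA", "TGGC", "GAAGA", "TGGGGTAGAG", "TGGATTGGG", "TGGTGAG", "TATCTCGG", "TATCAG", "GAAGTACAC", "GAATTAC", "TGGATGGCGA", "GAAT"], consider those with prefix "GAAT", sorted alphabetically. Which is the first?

GAAT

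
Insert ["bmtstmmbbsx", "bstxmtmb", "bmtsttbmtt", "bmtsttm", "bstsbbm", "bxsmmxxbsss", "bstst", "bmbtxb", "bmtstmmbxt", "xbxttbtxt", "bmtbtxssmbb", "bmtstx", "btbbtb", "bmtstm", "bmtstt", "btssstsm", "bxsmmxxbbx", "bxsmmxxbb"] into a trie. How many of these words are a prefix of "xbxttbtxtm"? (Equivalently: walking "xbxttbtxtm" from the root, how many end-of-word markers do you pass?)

Walk "xbxttbtxtm" from the root; an end-of-word marker is hit whenever a stored word is a prefix of "xbxttbtxtm".
Prefixes of the query that are stored words: "xbxttbtxt"
Count: 1

1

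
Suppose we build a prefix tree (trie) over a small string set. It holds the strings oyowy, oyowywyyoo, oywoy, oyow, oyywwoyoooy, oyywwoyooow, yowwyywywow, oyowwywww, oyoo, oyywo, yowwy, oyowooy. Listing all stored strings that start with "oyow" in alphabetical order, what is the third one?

DFS of the "oyow" subtree visits, in order: "oyow", "oyowooy", "oyowwywww", "oyowy", "oyowywyyoo"
The 3rd is oyowwywww.

oyowwywww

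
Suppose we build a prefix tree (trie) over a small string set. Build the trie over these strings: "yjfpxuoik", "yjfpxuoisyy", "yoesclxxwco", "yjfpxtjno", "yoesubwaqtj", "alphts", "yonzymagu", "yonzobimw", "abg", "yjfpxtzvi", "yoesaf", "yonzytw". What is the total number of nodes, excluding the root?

60

For each word, the new-node count is its length minus the longest prefix already in the trie:
  "yjfpxuoik" → 9 new (y, j, f, p, x, u, o, i, k)
  "yjfpxuoisyy" → prefix "yjfpxuoi" already present; 3 new (s, y, y)
  "yoesclxxwco" → prefix "y" already present; 10 new (o, e, s, c, l, x, x, w, c, o)
  "yjfpxtjno" → prefix "yjfpx" already present; 4 new (t, j, n, o)
  "yoesubwaqtj" → prefix "yoes" already present; 7 new (u, b, w, a, q, t, j)
  "alphts" → 6 new (a, l, p, h, t, s)
  "yonzymagu" → prefix "yo" already present; 7 new (n, z, y, m, a, g, u)
  "yonzobimw" → prefix "yonz" already present; 5 new (o, b, i, m, w)
  "abg" → prefix "a" already present; 2 new (b, g)
  "yjfpxtzvi" → prefix "yjfpxt" already present; 3 new (z, v, i)
  "yoesaf" → prefix "yoes" already present; 2 new (a, f)
  "yonzytw" → prefix "yonzy" already present; 2 new (t, w)
Total nodes = 9 + 3 + 10 + 4 + 7 + 6 + 7 + 5 + 2 + 3 + 2 + 2 = 60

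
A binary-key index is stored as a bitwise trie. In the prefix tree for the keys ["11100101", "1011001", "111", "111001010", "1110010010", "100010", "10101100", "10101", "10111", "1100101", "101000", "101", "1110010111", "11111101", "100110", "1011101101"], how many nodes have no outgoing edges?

11

A leaf is a node with no children — equivalently, the end of a word that is not a proper prefix of any other stored word.
Those words: "100010", "100110", "101000", "10101100", "1011001", "1011101101", "1100101", "1110010010", "111001010", "1110010111", "11111101"
Leaf count: 11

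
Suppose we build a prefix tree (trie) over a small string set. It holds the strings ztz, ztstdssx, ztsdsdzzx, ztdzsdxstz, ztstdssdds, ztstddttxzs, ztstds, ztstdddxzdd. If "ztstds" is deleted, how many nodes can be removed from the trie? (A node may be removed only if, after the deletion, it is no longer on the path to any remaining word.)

0

After clearing the end-marker at "ztstds", prune upward until reaching a node still needed by another word.
Every node on "ztstds" is still needed (e.g. by "ztstdssx"), so nothing is freed.
Nodes removed: 0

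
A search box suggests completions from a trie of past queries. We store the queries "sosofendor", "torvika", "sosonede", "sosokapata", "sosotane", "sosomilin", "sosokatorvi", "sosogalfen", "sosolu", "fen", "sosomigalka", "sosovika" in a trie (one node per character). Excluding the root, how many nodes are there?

Trace insertions, counting only characters that open a new branch:
  "sosofendor" → 10 new (s, o, s, o, f, e, n, d, o, r)
  "torvika" → 7 new (t, o, r, v, i, k, a)
  "sosonede" → prefix "soso" already present; 4 new (n, e, d, e)
  "sosokapata" → prefix "soso" already present; 6 new (k, a, p, a, t, a)
  "sosotane" → prefix "soso" already present; 4 new (t, a, n, e)
  "sosomilin" → prefix "soso" already present; 5 new (m, i, l, i, n)
  "sosokatorvi" → prefix "sosoka" already present; 5 new (t, o, r, v, i)
  "sosogalfen" → prefix "soso" already present; 6 new (g, a, l, f, e, n)
  "sosolu" → prefix "soso" already present; 2 new (l, u)
  "fen" → 3 new (f, e, n)
  "sosomigalka" → prefix "sosomi" already present; 5 new (g, a, l, k, a)
  "sosovika" → prefix "soso" already present; 4 new (v, i, k, a)
Total nodes = 10 + 7 + 4 + 6 + 4 + 5 + 5 + 6 + 2 + 3 + 5 + 4 = 61

61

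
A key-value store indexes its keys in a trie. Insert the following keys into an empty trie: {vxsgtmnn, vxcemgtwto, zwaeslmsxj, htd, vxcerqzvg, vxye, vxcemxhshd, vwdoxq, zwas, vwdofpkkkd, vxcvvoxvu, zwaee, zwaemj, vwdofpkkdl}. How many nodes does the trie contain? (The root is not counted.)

64

Trace insertions, counting only characters that open a new branch:
  "vxsgtmnn" → 8 new (v, x, s, g, t, m, n, n)
  "vxcemgtwto" → prefix "vx" already present; 8 new (c, e, m, g, t, w, t, o)
  "zwaeslmsxj" → 10 new (z, w, a, e, s, l, m, s, x, j)
  "htd" → 3 new (h, t, d)
  "vxcerqzvg" → prefix "vxce" already present; 5 new (r, q, z, v, g)
  "vxye" → prefix "vx" already present; 2 new (y, e)
  "vxcemxhshd" → prefix "vxcem" already present; 5 new (x, h, s, h, d)
  "vwdoxq" → prefix "v" already present; 5 new (w, d, o, x, q)
  "zwas" → prefix "zwa" already present; 1 new (s)
  "vwdofpkkkd" → prefix "vwdo" already present; 6 new (f, p, k, k, k, d)
  "vxcvvoxvu" → prefix "vxc" already present; 6 new (v, v, o, x, v, u)
  "zwaee" → prefix "zwae" already present; 1 new (e)
  "zwaemj" → prefix "zwae" already present; 2 new (m, j)
  "vwdofpkkdl" → prefix "vwdofpkk" already present; 2 new (d, l)
Total nodes = 8 + 8 + 10 + 3 + 5 + 2 + 5 + 5 + 1 + 6 + 6 + 1 + 2 + 2 = 64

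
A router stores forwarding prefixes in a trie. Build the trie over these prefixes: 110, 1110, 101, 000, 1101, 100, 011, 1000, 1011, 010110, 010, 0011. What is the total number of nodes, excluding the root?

Count nodes per top-level branch (shared prefixes stored once):
  '0'-branch (000, 0011, 010, 010110, 011): 11 nodes
  '1'-branch (100, 1000, 101, 1011, 110, 1101, 1110): 11 nodes
Sum: 22

22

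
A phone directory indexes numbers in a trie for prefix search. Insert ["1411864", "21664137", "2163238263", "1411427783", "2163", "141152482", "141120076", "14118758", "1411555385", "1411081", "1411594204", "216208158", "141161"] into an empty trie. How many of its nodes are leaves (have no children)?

Leaves are exactly the stored words that no other stored word extends.
Those words: "1411081", "141120076", "1411427783", "141152482", "1411555385", "1411594204", "141161", "1411864", "14118758", "216208158", "2163238263", "21664137"
Leaf count: 12

12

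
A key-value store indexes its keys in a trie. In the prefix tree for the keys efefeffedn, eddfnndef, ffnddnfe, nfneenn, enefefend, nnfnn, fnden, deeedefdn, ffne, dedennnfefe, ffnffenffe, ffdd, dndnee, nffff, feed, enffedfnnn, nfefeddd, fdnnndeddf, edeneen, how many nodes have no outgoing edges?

Leaves are exactly the stored words that no other stored word extends.
Those words: "dedennnfefe", "deeedefdn", "dndnee", "eddfnndef", "edeneen", "efefeffedn", "enefefend", "enffedfnnn", "fdnnndeddf", "feed", "ffdd", "ffnddnfe", "ffne", "ffnffenffe", "fnden", "nfefeddd", "nffff", "nfneenn", "nnfnn"
Leaf count: 19

19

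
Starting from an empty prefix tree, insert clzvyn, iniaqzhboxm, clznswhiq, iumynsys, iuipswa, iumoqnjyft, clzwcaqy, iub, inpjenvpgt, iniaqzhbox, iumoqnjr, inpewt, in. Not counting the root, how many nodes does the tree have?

60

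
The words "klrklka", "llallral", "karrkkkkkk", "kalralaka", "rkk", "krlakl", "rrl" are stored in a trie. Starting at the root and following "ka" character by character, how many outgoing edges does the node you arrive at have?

2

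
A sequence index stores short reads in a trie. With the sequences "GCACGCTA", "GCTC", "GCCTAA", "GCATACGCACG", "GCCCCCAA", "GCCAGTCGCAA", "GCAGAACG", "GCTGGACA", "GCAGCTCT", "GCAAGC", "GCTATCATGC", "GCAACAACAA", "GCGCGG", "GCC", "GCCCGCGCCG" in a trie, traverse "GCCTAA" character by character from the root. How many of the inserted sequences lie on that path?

Walk "GCCTAA" from the root; an end-of-word marker is hit whenever a stored word is a prefix of "GCCTAA".
Prefixes of the query that are stored words: "GCC", "GCCTAA"
Count: 2

2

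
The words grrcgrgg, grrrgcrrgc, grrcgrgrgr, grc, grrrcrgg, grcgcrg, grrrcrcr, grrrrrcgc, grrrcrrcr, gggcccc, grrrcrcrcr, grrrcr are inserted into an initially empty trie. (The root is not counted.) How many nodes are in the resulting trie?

Count nodes per top-level branch (shared prefixes stored once):
  'g'-branch (gggcccc, grc, grcgcrg, grrcgrgg, grrcgrgrgr, grrrcr, grrrcrcr, grrrcrcrcr, grrrcrgg, grrrcrrcr, grrrgcrrgc, grrrrrcgc): 45 nodes
Sum: 45

45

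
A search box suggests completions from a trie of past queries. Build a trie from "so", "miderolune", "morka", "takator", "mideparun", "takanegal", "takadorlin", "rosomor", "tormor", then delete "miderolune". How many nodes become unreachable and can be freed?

Walk "miderolune" from the leaf back toward the root, removing each node that no remaining word uses.
The suffix "rolune" (6 nodes) is used only by "miderolune"; the node for "mide" still has the child "p", so pruning stops there.
Nodes removed: 6

6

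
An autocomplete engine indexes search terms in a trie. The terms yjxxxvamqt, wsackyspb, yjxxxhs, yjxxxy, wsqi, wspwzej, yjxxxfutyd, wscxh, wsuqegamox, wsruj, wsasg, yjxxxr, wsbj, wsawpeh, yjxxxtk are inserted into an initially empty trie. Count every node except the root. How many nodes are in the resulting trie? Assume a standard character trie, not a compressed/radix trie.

59

Insert word by word; a character creates a node only if that edge doesn't already exist:
  "yjxxxvamqt" → 10 new (y, j, x, x, x, v, a, m, q, t)
  "wsackyspb" → 9 new (w, s, a, c, k, y, s, p, b)
  "yjxxxhs" → prefix "yjxxx" already present; 2 new (h, s)
  "yjxxxy" → prefix "yjxxx" already present; 1 new (y)
  "wsqi" → prefix "ws" already present; 2 new (q, i)
  "wspwzej" → prefix "ws" already present; 5 new (p, w, z, e, j)
  "yjxxxfutyd" → prefix "yjxxx" already present; 5 new (f, u, t, y, d)
  "wscxh" → prefix "ws" already present; 3 new (c, x, h)
  "wsuqegamox" → prefix "ws" already present; 8 new (u, q, e, g, a, m, o, x)
  "wsruj" → prefix "ws" already present; 3 new (r, u, j)
  "wsasg" → prefix "wsa" already present; 2 new (s, g)
  "yjxxxr" → prefix "yjxxx" already present; 1 new (r)
  "wsbj" → prefix "ws" already present; 2 new (b, j)
  "wsawpeh" → prefix "wsa" already present; 4 new (w, p, e, h)
  "yjxxxtk" → prefix "yjxxx" already present; 2 new (t, k)
Total nodes = 10 + 9 + 2 + 1 + 2 + 5 + 5 + 3 + 8 + 3 + 2 + 1 + 2 + 4 + 2 = 59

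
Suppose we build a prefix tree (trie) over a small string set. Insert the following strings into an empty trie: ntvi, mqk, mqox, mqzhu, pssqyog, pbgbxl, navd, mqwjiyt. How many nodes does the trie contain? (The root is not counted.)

Trie structure (* marks end of a word):
(root)
├─ m
│  └─ q
│     ├─ k *
│     ├─ o
│     │  └─ x *
│     ├─ w
│     │  └─ j
│     │     └─ i
│     │        └─ y
│     │           └─ t *
│     └─ z
│        └─ h
│           └─ u *
├─ n
│  ├─ a
│  │  └─ v
│  │     └─ d *
│  └─ t
│     └─ v
│        └─ i *
└─ p
   ├─ b
   │  └─ g
   │     └─ b
   │        └─ x
   │           └─ l *
   └─ s
      └─ s
         └─ q
            └─ y
               └─ o
                  └─ g *
Counting every labelled node above: 32.

32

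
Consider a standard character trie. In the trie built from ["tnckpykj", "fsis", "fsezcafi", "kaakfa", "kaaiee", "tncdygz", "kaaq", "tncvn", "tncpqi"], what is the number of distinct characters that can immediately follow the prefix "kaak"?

1

Follow the path "kaak" to its node, then look at its outgoing edges.
Characters that immediately follow "kaak" among the stored strings: {f}.
That node has 1 child edge.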